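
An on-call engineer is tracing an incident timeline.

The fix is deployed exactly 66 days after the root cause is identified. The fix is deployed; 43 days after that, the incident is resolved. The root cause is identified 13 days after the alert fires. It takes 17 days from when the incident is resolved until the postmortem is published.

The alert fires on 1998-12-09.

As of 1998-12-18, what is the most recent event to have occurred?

The alert fires: Dec 9, 1998.
The root cause is identified: Dec 9, 1998 + 13 days = Dec 22, 1998.
The fix is deployed: Dec 22, 1998 + 66 days = Feb 26, 1999.
The incident is resolved: Feb 26, 1999 + 43 days = Apr 10, 1999.
The postmortem is published: Apr 10, 1999 + 17 days = Apr 27, 1999.
Dec 18, 1998 falls between when the alert fires (Dec 9, 1998) and when the root cause is identified (Dec 22, 1998).

The alert fires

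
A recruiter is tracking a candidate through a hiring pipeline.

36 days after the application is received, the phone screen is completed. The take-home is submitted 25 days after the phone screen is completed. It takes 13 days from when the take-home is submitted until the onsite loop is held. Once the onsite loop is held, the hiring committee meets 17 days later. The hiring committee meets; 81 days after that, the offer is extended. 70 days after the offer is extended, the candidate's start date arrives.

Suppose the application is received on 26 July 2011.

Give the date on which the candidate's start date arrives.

24 March 2012

The application is received: Jul 26, 2011.
The phone screen is completed: Jul 26, 2011 + 36 days = Aug 31, 2011.
The take-home is submitted: Aug 31, 2011 + 25 days = Sep 25, 2011.
The onsite loop is held: Sep 25, 2011 + 13 days = Oct 8, 2011.
The hiring committee meets: Oct 8, 2011 + 17 days = Oct 25, 2011.
The offer is extended: Oct 25, 2011 + 81 days = Jan 14, 2012.
The candidate's start date arrives: Jan 14, 2012 + 70 days = Mar 24, 2012.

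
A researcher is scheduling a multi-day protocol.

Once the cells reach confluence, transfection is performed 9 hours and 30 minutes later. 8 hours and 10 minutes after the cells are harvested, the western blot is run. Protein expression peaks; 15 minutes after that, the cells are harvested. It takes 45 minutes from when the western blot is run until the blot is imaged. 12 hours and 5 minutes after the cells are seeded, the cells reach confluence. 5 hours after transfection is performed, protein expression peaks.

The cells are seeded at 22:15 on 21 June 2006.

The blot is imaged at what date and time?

The cells are seeded: 22:15 Jun 21, 2006.
The cells reach confluence: 22:15 Jun 21, 2006 + 12h05m = 10:20 Jun 22, 2006.
Transfection is performed: 10:20 Jun 22, 2006 + 9h30m = 19:50 Jun 22, 2006.
Protein expression peaks: 19:50 Jun 22, 2006 + 5h = 00:50 Jun 23, 2006.
The cells are harvested: 00:50 Jun 23, 2006 + 15m = 01:05 Jun 23, 2006.
The western blot is run: 01:05 Jun 23, 2006 + 8h10m = 09:15 Jun 23, 2006.
The blot is imaged: 09:15 Jun 23, 2006 + 45m = 10:00 Jun 23, 2006.

10:00 on 23 June 2006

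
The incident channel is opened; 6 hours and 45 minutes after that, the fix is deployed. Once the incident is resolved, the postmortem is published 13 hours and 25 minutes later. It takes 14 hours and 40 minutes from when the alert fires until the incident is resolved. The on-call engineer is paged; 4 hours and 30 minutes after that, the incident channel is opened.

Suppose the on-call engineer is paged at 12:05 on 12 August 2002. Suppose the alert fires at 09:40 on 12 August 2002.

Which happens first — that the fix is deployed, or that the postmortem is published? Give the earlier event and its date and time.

The fix is deployed — 23:20 on 12 August 2002

The on-call engineer is paged: 12:05 Aug 12, 2002.
The incident channel is opened: 12:05 Aug 12, 2002 + 4h30m = 16:35 Aug 12, 2002.
The fix is deployed: 16:35 Aug 12, 2002 + 6h45m = 23:20 Aug 12, 2002.
The alert fires: 09:40 Aug 12, 2002.
The incident is resolved: 09:40 Aug 12, 2002 + 14h40m = 00:20 Aug 13, 2002.
The postmortem is published: 00:20 Aug 13, 2002 + 13h25m = 13:45 Aug 13, 2002.
Comparing: the fix is deployed at 23:20 Aug 12, 2002 vs the postmortem is published at 13:45 Aug 13, 2002. Earlier: the fix is deployed.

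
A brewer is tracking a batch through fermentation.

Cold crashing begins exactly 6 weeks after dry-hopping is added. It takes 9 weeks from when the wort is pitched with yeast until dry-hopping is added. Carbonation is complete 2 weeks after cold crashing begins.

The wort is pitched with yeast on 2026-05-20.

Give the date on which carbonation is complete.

2026-09-16

The wort is pitched with yeast: May 20, 2026.
Dry-hopping is added: May 20, 2026 + 9 weeks = Jul 22, 2026.
Cold crashing begins: Jul 22, 2026 + 6 weeks = Sep 2, 2026.
Carbonation is complete: Sep 2, 2026 + 2 weeks = Sep 16, 2026.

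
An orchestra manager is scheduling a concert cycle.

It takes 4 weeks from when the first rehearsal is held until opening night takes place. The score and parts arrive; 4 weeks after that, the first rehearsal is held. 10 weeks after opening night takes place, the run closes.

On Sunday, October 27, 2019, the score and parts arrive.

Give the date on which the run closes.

Sunday, March 1, 2020

The score and parts arrive: Oct 27, 2019.
The first rehearsal is held: Oct 27, 2019 + 4 weeks = Nov 24, 2019.
Opening night takes place: Nov 24, 2019 + 4 weeks = Dec 22, 2019.
The run closes: Dec 22, 2019 + 10 weeks = Mar 1, 2020.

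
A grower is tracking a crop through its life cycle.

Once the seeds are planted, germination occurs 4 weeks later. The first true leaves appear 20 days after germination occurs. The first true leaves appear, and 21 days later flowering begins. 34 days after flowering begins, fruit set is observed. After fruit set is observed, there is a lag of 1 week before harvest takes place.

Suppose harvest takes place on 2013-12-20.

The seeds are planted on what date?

Harvest takes place: Dec 20, 2013.
Fruit set is observed: Dec 20, 2013 − 1 week = Dec 13, 2013.
Flowering begins: Dec 13, 2013 − 34 days = Nov 9, 2013.
The first true leaves appear: Nov 9, 2013 − 21 days = Oct 19, 2013.
Germination occurs: Oct 19, 2013 − 20 days = Sep 29, 2013.
The seeds are planted: Sep 29, 2013 − 4 weeks = Sep 1, 2013.

2013-09-01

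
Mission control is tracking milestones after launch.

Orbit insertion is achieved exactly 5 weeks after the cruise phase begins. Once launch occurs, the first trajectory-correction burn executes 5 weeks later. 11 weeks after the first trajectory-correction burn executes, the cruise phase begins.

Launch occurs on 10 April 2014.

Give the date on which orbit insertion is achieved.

Launch occurs: Apr 10, 2014.
The first trajectory-correction burn executes: Apr 10, 2014 + 5 weeks = May 15, 2014.
The cruise phase begins: May 15, 2014 + 11 weeks = Jul 31, 2014.
Orbit insertion is achieved: Jul 31, 2014 + 5 weeks = Sep 4, 2014.

4 September 2014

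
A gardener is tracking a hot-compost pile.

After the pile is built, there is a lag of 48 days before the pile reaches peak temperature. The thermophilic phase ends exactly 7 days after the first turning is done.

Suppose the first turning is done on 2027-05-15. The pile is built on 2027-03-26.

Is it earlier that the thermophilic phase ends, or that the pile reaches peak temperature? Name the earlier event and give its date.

The first turning is done: May 15, 2027.
The thermophilic phase ends: May 15, 2027 + 7 days = May 22, 2027.
The pile is built: Mar 26, 2027.
The pile reaches peak temperature: Mar 26, 2027 + 48 days = May 13, 2027.
Comparing: the thermophilic phase ends on May 22, 2027 vs the pile reaches peak temperature on May 13, 2027. Earlier: the pile reaches peak temperature.

The pile reaches peak temperature — 2027-05-13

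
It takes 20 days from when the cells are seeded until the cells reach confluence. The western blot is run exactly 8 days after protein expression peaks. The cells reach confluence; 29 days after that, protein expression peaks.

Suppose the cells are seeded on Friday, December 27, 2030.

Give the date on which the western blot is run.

Saturday, February 22, 2031

The cells are seeded: Dec 27, 2030.
The cells reach confluence: Dec 27, 2030 + 20 days = Jan 16, 2031.
Protein expression peaks: Jan 16, 2031 + 29 days = Feb 14, 2031.
The western blot is run: Feb 14, 2031 + 8 days = Feb 22, 2031.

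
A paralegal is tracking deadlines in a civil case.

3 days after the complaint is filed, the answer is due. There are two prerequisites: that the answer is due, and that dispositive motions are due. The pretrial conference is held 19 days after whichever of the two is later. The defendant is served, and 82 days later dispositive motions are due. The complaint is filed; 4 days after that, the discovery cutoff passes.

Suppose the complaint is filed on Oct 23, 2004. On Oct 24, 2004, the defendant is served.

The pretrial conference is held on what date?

The complaint is filed: Oct 23, 2004.
The answer is due: Oct 23, 2004 + 3 days = Oct 26, 2004.
The defendant is served: Oct 24, 2004.
Dispositive motions are due: Oct 24, 2004 + 82 days = Jan 14, 2005.
Both prerequisites met — the answer is due (Oct 26, 2004), dispositive motions are due (Jan 14, 2005); the later is Jan 14, 2005.
The pretrial conference is held: Jan 14, 2005 + 19 days = Feb 2, 2005.

Feb 2, 2005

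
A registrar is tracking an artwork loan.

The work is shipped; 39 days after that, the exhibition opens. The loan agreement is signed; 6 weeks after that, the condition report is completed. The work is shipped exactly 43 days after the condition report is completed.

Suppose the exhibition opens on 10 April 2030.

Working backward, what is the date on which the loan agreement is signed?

7 December 2029

The exhibition opens: Apr 10, 2030.
The work is shipped: Apr 10, 2030 − 39 days = Mar 2, 2030.
The condition report is completed: Mar 2, 2030 − 43 days = Jan 18, 2030.
The loan agreement is signed: Jan 18, 2030 − 6 weeks = Dec 7, 2029.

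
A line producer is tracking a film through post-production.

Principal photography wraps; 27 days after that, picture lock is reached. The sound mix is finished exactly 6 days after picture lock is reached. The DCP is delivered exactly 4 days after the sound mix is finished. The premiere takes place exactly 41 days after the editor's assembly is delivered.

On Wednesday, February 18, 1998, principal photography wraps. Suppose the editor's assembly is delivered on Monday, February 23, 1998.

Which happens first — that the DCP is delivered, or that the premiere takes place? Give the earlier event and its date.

The DCP is delivered — Friday, March 27, 1998

Principal photography wraps: Feb 18, 1998.
Picture lock is reached: Feb 18, 1998 + 27 days = Mar 17, 1998.
The sound mix is finished: Mar 17, 1998 + 6 days = Mar 23, 1998.
The DCP is delivered: Mar 23, 1998 + 4 days = Mar 27, 1998.
The editor's assembly is delivered: Feb 23, 1998.
The premiere takes place: Feb 23, 1998 + 41 days = Apr 5, 1998.
Comparing: the DCP is delivered on Mar 27, 1998 vs the premiere takes place on Apr 5, 1998. Earlier: the DCP is delivered.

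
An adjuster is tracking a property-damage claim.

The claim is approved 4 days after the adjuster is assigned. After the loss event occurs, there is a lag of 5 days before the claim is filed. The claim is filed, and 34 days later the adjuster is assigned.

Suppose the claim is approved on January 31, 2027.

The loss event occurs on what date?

December 19, 2026

The claim is approved: Jan 31, 2027.
The adjuster is assigned: Jan 31, 2027 − 4 days = Jan 27, 2027.
The claim is filed: Jan 27, 2027 − 34 days = Dec 24, 2026.
The loss event occurs: Dec 24, 2026 − 5 days = Dec 19, 2026.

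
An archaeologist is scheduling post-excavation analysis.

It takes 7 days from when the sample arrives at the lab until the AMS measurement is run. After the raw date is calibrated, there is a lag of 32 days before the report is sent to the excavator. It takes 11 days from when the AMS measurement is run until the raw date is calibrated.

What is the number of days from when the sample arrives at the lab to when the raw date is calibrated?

18 days

Causal path: the sample arrives at the lab → the AMS measurement is run → the raw date is calibrated.
Total delay along the path: 7 + 11 = 18 days.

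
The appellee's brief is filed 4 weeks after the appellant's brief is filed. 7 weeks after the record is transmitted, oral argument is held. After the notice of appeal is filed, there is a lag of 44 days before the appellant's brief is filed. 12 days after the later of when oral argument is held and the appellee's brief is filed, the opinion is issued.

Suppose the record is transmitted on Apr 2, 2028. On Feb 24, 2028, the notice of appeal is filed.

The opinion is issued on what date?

The record is transmitted: Apr 2, 2028.
Oral argument is held: Apr 2, 2028 + 7 weeks = May 21, 2028.
The notice of appeal is filed: Feb 24, 2028.
The appellant's brief is filed: Feb 24, 2028 + 44 days = Apr 8, 2028.
The appellee's brief is filed: Apr 8, 2028 + 4 weeks = May 6, 2028.
Both prerequisites met — oral argument is held (May 21, 2028), the appellee's brief is filed (May 6, 2028); the later is May 21, 2028.
The opinion is issued: May 21, 2028 + 12 days = Jun 2, 2028.

Jun 2, 2028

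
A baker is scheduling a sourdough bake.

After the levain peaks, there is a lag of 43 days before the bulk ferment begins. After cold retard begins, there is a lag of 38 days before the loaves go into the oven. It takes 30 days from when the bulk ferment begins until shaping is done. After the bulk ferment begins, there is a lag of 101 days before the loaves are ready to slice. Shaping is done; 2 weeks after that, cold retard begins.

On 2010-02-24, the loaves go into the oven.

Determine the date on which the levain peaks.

2009-10-22

The loaves go into the oven: Feb 24, 2010.
Cold retard begins: Feb 24, 2010 − 38 days = Jan 17, 2010.
Shaping is done: Jan 17, 2010 − 2 weeks = Jan 3, 2010.
The bulk ferment begins: Jan 3, 2010 − 30 days = Dec 4, 2009.
The levain peaks: Dec 4, 2009 − 43 days = Oct 22, 2009.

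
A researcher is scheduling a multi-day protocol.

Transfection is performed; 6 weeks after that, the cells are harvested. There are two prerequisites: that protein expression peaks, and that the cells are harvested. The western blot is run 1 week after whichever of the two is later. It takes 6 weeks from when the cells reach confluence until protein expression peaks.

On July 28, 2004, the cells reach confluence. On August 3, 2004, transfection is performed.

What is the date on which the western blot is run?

September 21, 2004

The cells reach confluence: Jul 28, 2004.
Protein expression peaks: Jul 28, 2004 + 6 weeks = Sep 8, 2004.
Transfection is performed: Aug 3, 2004.
The cells are harvested: Aug 3, 2004 + 6 weeks = Sep 14, 2004.
Both prerequisites met — protein expression peaks (Sep 8, 2004), the cells are harvested (Sep 14, 2004); the later is Sep 14, 2004.
The western blot is run: Sep 14, 2004 + 1 week = Sep 21, 2004.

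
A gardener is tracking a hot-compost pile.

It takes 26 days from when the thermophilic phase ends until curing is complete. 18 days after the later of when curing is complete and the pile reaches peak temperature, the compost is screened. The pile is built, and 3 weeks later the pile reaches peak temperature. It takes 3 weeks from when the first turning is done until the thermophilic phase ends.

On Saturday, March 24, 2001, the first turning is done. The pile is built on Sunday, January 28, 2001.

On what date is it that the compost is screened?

The first turning is done: Mar 24, 2001.
The thermophilic phase ends: Mar 24, 2001 + 3 weeks = Apr 14, 2001.
Curing is complete: Apr 14, 2001 + 26 days = May 10, 2001.
The pile is built: Jan 28, 2001.
The pile reaches peak temperature: Jan 28, 2001 + 3 weeks = Feb 18, 2001.
Both prerequisites met — curing is complete (May 10, 2001), the pile reaches peak temperature (Feb 18, 2001); the later is May 10, 2001.
The compost is screened: May 10, 2001 + 18 days = May 28, 2001.

Monday, May 28, 2001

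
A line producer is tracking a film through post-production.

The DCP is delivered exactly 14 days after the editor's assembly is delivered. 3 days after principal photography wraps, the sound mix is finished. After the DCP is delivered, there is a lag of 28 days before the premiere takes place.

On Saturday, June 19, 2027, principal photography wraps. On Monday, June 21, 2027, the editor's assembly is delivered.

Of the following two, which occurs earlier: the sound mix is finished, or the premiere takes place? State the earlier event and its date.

The sound mix is finished — Tuesday, June 22, 2027

Principal photography wraps: Jun 19, 2027.
The sound mix is finished: Jun 19, 2027 + 3 days = Jun 22, 2027.
The editor's assembly is delivered: Jun 21, 2027.
The DCP is delivered: Jun 21, 2027 + 14 days = Jul 5, 2027.
The premiere takes place: Jul 5, 2027 + 28 days = Aug 2, 2027.
Comparing: the sound mix is finished on Jun 22, 2027 vs the premiere takes place on Aug 2, 2027. Earlier: the sound mix is finished.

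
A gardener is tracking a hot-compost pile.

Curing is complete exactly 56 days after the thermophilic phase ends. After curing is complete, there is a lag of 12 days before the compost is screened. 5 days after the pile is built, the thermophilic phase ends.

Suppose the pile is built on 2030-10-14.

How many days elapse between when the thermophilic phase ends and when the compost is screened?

68 days

Causal path: the thermophilic phase ends → curing is complete → the compost is screened.
Total delay along the path: 56 + 12 = 68 days.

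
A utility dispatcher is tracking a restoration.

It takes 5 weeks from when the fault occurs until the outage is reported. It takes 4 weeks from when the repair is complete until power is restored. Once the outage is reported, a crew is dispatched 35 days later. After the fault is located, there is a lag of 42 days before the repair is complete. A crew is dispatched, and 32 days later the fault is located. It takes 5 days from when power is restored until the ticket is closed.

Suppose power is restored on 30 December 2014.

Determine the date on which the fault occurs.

11 July 2014

Power is restored: Dec 30, 2014.
The repair is complete: Dec 30, 2014 − 4 weeks = Dec 2, 2014.
The fault is located: Dec 2, 2014 − 42 days = Oct 21, 2014.
A crew is dispatched: Oct 21, 2014 − 32 days = Sep 19, 2014.
The outage is reported: Sep 19, 2014 − 35 days = Aug 15, 2014.
The fault occurs: Aug 15, 2014 − 5 weeks = Jul 11, 2014.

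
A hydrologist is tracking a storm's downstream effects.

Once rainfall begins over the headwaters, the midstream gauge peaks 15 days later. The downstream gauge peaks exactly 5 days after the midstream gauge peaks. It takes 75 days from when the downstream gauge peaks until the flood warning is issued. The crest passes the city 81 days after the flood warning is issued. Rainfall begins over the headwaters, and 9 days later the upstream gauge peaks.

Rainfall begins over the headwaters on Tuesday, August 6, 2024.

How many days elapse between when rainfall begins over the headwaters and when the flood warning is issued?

Causal path: rainfall begins over the headwaters → the midstream gauge peaks → the downstream gauge peaks → the flood warning is issued.
Total delay along the path: 15 + 5 + 75 = 95 days.

95 days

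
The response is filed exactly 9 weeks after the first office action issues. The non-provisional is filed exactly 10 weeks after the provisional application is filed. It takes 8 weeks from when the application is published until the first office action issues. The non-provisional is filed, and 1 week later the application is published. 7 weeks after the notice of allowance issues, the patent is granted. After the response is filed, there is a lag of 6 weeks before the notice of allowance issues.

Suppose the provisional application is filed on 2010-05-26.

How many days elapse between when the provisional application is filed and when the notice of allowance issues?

238 days

Causal path: the provisional application is filed → the non-provisional is filed → the application is published → the first office action issues → the response is filed → the notice of allowance issues.
Total delay along the path: 10 + 1 + 8 + 9 + 6 weeks = 34 weeks = 238 days.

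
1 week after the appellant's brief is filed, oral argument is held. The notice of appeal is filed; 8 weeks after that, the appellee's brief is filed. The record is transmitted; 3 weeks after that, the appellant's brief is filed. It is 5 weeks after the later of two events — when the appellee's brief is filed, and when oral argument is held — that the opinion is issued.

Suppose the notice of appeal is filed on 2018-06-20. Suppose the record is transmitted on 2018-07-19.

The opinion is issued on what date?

2018-09-20

The notice of appeal is filed: Jun 20, 2018.
The appellee's brief is filed: Jun 20, 2018 + 8 weeks = Aug 15, 2018.
The record is transmitted: Jul 19, 2018.
The appellant's brief is filed: Jul 19, 2018 + 3 weeks = Aug 9, 2018.
Oral argument is held: Aug 9, 2018 + 1 week = Aug 16, 2018.
Both prerequisites met — the appellee's brief is filed (Aug 15, 2018), oral argument is held (Aug 16, 2018); the later is Aug 16, 2018.
The opinion is issued: Aug 16, 2018 + 5 weeks = Sep 20, 2018.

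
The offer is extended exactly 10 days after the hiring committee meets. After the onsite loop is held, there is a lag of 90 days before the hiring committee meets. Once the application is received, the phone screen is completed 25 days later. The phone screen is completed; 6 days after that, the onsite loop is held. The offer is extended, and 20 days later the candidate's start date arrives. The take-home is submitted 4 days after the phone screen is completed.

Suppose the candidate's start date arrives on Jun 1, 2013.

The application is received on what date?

Jan 1, 2013

The candidate's start date arrives: Jun 1, 2013.
The offer is extended: Jun 1, 2013 − 20 days = May 12, 2013.
The hiring committee meets: May 12, 2013 − 10 days = May 2, 2013.
The onsite loop is held: May 2, 2013 − 90 days = Feb 1, 2013.
The phone screen is completed: Feb 1, 2013 − 6 days = Jan 26, 2013.
The application is received: Jan 26, 2013 − 25 days = Jan 1, 2013.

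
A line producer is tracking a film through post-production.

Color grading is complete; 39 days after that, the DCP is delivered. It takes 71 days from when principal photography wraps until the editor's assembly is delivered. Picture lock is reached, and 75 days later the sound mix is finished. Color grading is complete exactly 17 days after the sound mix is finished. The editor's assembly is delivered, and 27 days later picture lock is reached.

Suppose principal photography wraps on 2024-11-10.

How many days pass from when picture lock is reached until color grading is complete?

92 days

Causal path: picture lock is reached → the sound mix is finished → color grading is complete.
Total delay along the path: 75 + 17 = 92 days.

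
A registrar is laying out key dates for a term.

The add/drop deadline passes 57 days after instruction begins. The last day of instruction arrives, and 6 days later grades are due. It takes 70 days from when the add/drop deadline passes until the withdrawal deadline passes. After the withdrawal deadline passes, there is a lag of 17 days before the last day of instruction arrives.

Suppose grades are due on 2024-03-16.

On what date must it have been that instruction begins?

Grades are due: Mar 16, 2024.
The last day of instruction arrives: Mar 16, 2024 − 6 days = Mar 10, 2024.
The withdrawal deadline passes: Mar 10, 2024 − 17 days = Feb 22, 2024.
The add/drop deadline passes: Feb 22, 2024 − 70 days = Dec 14, 2023.
Instruction begins: Dec 14, 2023 − 57 days = Oct 18, 2023.

2023-10-18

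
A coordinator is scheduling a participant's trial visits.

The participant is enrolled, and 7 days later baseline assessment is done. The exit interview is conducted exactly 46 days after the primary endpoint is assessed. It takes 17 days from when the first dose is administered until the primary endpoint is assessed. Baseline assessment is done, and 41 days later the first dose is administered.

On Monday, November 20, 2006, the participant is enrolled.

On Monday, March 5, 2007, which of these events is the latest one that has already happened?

The participant is enrolled: Nov 20, 2006.
Baseline assessment is done: Nov 20, 2006 + 7 days = Nov 27, 2006.
The first dose is administered: Nov 27, 2006 + 41 days = Jan 7, 2007.
The primary endpoint is assessed: Jan 7, 2007 + 17 days = Jan 24, 2007.
The exit interview is conducted: Jan 24, 2007 + 46 days = Mar 11, 2007.
Mar 5, 2007 falls between when the primary endpoint is assessed (Jan 24, 2007) and when the exit interview is conducted (Mar 11, 2007).

The primary endpoint is assessed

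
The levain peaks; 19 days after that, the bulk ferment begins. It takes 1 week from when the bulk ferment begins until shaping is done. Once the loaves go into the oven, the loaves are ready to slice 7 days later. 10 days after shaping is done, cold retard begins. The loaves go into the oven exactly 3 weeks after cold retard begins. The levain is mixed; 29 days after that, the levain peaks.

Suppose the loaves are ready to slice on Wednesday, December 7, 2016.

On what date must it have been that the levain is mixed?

The loaves are ready to slice: Dec 7, 2016.
The loaves go into the oven: Dec 7, 2016 − 7 days = Nov 30, 2016.
Cold retard begins: Nov 30, 2016 − 3 weeks = Nov 9, 2016.
Shaping is done: Nov 9, 2016 − 10 days = Oct 30, 2016.
The bulk ferment begins: Oct 30, 2016 − 1 week = Oct 23, 2016.
The levain peaks: Oct 23, 2016 − 19 days = Oct 4, 2016.
The levain is mixed: Oct 4, 2016 − 29 days = Sep 5, 2016.

Monday, September 5, 2016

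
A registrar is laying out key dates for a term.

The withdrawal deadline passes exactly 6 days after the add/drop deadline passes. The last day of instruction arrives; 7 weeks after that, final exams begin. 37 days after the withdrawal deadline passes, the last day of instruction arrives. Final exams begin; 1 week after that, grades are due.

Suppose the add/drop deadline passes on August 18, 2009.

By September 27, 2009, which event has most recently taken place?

The withdrawal deadline passes

The add/drop deadline passes: Aug 18, 2009.
The withdrawal deadline passes: Aug 18, 2009 + 6 days = Aug 24, 2009.
The last day of instruction arrives: Aug 24, 2009 + 37 days = Sep 30, 2009.
Final exams begin: Sep 30, 2009 + 7 weeks = Nov 18, 2009.
Grades are due: Nov 18, 2009 + 1 week = Nov 25, 2009.
Sep 27, 2009 falls between when the withdrawal deadline passes (Aug 24, 2009) and when the last day of instruction arrives (Sep 30, 2009).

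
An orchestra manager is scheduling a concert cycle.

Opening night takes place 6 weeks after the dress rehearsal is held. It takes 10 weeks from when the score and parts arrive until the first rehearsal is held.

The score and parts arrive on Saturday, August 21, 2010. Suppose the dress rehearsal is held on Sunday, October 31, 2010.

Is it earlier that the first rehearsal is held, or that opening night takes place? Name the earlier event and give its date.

The score and parts arrive: Aug 21, 2010.
The first rehearsal is held: Aug 21, 2010 + 10 weeks = Oct 30, 2010.
The dress rehearsal is held: Oct 31, 2010.
Opening night takes place: Oct 31, 2010 + 6 weeks = Dec 12, 2010.
Comparing: the first rehearsal is held on Oct 30, 2010 vs opening night takes place on Dec 12, 2010. Earlier: the first rehearsal is held.

The first rehearsal is held — Saturday, October 30, 2010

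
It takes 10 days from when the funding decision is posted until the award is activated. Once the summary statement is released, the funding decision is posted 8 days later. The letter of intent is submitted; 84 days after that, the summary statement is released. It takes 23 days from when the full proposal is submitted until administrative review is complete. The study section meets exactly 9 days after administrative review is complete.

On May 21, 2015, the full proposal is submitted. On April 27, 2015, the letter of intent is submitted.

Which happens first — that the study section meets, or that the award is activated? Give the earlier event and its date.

The full proposal is submitted: May 21, 2015.
Administrative review is complete: May 21, 2015 + 23 days = Jun 13, 2015.
The study section meets: Jun 13, 2015 + 9 days = Jun 22, 2015.
The letter of intent is submitted: Apr 27, 2015.
The summary statement is released: Apr 27, 2015 + 84 days = Jul 20, 2015.
The funding decision is posted: Jul 20, 2015 + 8 days = Jul 28, 2015.
The award is activated: Jul 28, 2015 + 10 days = Aug 7, 2015.
Comparing: the study section meets on Jun 22, 2015 vs the award is activated on Aug 7, 2015. Earlier: the study section meets.

The study section meets — June 22, 2015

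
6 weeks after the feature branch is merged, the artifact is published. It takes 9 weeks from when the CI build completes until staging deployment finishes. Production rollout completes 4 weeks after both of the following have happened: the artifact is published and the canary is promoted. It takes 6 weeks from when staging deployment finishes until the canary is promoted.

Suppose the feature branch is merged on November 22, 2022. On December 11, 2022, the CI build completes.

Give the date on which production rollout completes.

The feature branch is merged: Nov 22, 2022.
The artifact is published: Nov 22, 2022 + 6 weeks = Jan 3, 2023.
The CI build completes: Dec 11, 2022.
Staging deployment finishes: Dec 11, 2022 + 9 weeks = Feb 12, 2023.
The canary is promoted: Feb 12, 2023 + 6 weeks = Mar 26, 2023.
Both prerequisites met — the artifact is published (Jan 3, 2023), the canary is promoted (Mar 26, 2023); the later is Mar 26, 2023.
Production rollout completes: Mar 26, 2023 + 4 weeks = Apr 23, 2023.

April 23, 2023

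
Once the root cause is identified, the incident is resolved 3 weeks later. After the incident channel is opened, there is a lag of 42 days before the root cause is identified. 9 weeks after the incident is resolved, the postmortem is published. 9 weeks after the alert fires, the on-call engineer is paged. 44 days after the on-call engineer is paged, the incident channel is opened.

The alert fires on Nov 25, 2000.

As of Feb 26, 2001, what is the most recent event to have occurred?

The alert fires: Nov 25, 2000.
The on-call engineer is paged: Nov 25, 2000 + 9 weeks = Jan 27, 2001.
The incident channel is opened: Jan 27, 2001 + 44 days = Mar 12, 2001.
The root cause is identified: Mar 12, 2001 + 42 days = Apr 23, 2001.
The incident is resolved: Apr 23, 2001 + 3 weeks = May 14, 2001.
The postmortem is published: May 14, 2001 + 9 weeks = Jul 16, 2001.
Feb 26, 2001 falls between when the on-call engineer is paged (Jan 27, 2001) and when the incident channel is opened (Mar 12, 2001).

The on-call engineer is paged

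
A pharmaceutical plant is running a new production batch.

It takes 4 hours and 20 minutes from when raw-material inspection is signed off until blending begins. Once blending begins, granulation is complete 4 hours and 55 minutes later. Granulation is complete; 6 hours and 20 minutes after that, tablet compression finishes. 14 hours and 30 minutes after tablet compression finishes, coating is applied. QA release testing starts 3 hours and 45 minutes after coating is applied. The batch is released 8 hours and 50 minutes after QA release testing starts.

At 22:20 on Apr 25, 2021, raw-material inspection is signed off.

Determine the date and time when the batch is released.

Raw-material inspection is signed off: 22:20 Apr 25, 2021.
Blending begins: 22:20 Apr 25, 2021 + 4h20m = 02:40 Apr 26, 2021.
Granulation is complete: 02:40 Apr 26, 2021 + 4h55m = 07:35 Apr 26, 2021.
Tablet compression finishes: 07:35 Apr 26, 2021 + 6h20m = 13:55 Apr 26, 2021.
Coating is applied: 13:55 Apr 26, 2021 + 14h30m = 04:25 Apr 27, 2021.
QA release testing starts: 04:25 Apr 27, 2021 + 3h45m = 08:10 Apr 27, 2021.
The batch is released: 08:10 Apr 27, 2021 + 8h50m = 17:00 Apr 27, 2021.

17:00 on Apr 27, 2021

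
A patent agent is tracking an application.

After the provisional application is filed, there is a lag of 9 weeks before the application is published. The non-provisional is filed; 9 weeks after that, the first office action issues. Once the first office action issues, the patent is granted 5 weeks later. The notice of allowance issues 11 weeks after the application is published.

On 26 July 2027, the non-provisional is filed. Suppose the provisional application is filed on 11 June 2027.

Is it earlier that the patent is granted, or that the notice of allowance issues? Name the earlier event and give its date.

The notice of allowance issues — 29 October 2027

The non-provisional is filed: Jul 26, 2027.
The first office action issues: Jul 26, 2027 + 9 weeks = Sep 27, 2027.
The patent is granted: Sep 27, 2027 + 5 weeks = Nov 1, 2027.
The provisional application is filed: Jun 11, 2027.
The application is published: Jun 11, 2027 + 9 weeks = Aug 13, 2027.
The notice of allowance issues: Aug 13, 2027 + 11 weeks = Oct 29, 2027.
Comparing: the patent is granted on Nov 1, 2027 vs the notice of allowance issues on Oct 29, 2027. Earlier: the notice of allowance issues.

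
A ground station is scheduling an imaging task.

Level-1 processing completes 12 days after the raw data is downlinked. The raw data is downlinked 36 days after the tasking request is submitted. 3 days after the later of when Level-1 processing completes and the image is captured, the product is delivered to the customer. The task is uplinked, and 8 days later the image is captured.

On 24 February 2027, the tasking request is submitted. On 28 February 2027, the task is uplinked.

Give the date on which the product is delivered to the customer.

16 April 2027

The tasking request is submitted: Feb 24, 2027.
The raw data is downlinked: Feb 24, 2027 + 36 days = Apr 1, 2027.
Level-1 processing completes: Apr 1, 2027 + 12 days = Apr 13, 2027.
The task is uplinked: Feb 28, 2027.
The image is captured: Feb 28, 2027 + 8 days = Mar 8, 2027.
Both prerequisites met — Level-1 processing completes (Apr 13, 2027), the image is captured (Mar 8, 2027); the later is Apr 13, 2027.
The product is delivered to the customer: Apr 13, 2027 + 3 days = Apr 16, 2027.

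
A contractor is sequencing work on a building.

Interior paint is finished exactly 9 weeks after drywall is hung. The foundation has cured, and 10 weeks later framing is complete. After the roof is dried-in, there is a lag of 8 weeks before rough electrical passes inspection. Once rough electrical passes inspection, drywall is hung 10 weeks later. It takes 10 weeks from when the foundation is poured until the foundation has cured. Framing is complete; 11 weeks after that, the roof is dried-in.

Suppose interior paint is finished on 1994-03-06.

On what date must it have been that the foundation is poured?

Interior paint is finished: Mar 6, 1994.
Drywall is hung: Mar 6, 1994 − 9 weeks = Jan 2, 1994.
Rough electrical passes inspection: Jan 2, 1994 − 10 weeks = Oct 24, 1993.
The roof is dried-in: Oct 24, 1993 − 8 weeks = Aug 29, 1993.
Framing is complete: Aug 29, 1993 − 11 weeks = Jun 13, 1993.
The foundation has cured: Jun 13, 1993 − 10 weeks = Apr 4, 1993.
The foundation is poured: Apr 4, 1993 − 10 weeks = Jan 24, 1993.

1993-01-24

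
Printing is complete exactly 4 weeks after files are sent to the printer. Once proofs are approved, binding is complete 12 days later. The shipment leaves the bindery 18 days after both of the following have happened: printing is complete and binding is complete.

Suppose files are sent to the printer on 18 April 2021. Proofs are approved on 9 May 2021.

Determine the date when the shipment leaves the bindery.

8 June 2021

Files are sent to the printer: Apr 18, 2021.
Printing is complete: Apr 18, 2021 + 4 weeks = May 16, 2021.
Proofs are approved: May 9, 2021.
Binding is complete: May 9, 2021 + 12 days = May 21, 2021.
Both prerequisites met — printing is complete (May 16, 2021), binding is complete (May 21, 2021); the later is May 21, 2021.
The shipment leaves the bindery: May 21, 2021 + 18 days = Jun 8, 2021.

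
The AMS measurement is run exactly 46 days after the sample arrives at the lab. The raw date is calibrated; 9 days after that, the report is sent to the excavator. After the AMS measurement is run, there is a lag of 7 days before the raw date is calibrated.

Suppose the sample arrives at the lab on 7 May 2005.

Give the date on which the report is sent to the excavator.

8 July 2005

The sample arrives at the lab: May 7, 2005.
The AMS measurement is run: May 7, 2005 + 46 days = Jun 22, 2005.
The raw date is calibrated: Jun 22, 2005 + 7 days = Jun 29, 2005.
The report is sent to the excavator: Jun 29, 2005 + 9 days = Jul 8, 2005.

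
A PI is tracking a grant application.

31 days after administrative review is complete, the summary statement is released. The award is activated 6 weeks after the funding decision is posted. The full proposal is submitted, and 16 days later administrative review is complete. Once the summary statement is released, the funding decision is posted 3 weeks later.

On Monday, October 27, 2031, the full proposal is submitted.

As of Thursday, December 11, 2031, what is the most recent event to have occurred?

The full proposal is submitted: Oct 27, 2031.
Administrative review is complete: Oct 27, 2031 + 16 days = Nov 12, 2031.
The summary statement is released: Nov 12, 2031 + 31 days = Dec 13, 2031.
The funding decision is posted: Dec 13, 2031 + 3 weeks = Jan 3, 2032.
The award is activated: Jan 3, 2032 + 6 weeks = Feb 14, 2032.
Dec 11, 2031 falls between when administrative review is complete (Nov 12, 2031) and when the summary statement is released (Dec 13, 2031).

Administrative review is complete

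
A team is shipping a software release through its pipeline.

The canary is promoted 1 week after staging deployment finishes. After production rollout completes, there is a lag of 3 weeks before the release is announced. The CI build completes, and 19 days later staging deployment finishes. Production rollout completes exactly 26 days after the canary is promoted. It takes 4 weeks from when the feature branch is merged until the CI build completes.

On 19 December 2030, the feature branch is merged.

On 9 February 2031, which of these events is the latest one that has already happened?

Staging deployment finishes

The feature branch is merged: Dec 19, 2030.
The CI build completes: Dec 19, 2030 + 4 weeks = Jan 16, 2031.
Staging deployment finishes: Jan 16, 2031 + 19 days = Feb 4, 2031.
The canary is promoted: Feb 4, 2031 + 1 week = Feb 11, 2031.
Production rollout completes: Feb 11, 2031 + 26 days = Mar 9, 2031.
The release is announced: Mar 9, 2031 + 3 weeks = Mar 30, 2031.
Feb 9, 2031 falls between when staging deployment finishes (Feb 4, 2031) and when the canary is promoted (Feb 11, 2031).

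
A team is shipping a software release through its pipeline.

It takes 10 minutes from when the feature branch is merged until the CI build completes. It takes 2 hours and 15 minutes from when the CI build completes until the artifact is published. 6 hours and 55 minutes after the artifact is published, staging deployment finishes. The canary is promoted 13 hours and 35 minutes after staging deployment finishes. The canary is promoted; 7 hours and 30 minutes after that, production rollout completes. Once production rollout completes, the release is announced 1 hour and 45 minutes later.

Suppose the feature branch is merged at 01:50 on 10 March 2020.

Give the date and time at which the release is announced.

10:00 on 11 March 2020

The feature branch is merged: 01:50 Mar 10, 2020.
The CI build completes: 01:50 Mar 10, 2020 + 10m = 02:00 Mar 10, 2020.
The artifact is published: 02:00 Mar 10, 2020 + 2h15m = 04:15 Mar 10, 2020.
Staging deployment finishes: 04:15 Mar 10, 2020 + 6h55m = 11:10 Mar 10, 2020.
The canary is promoted: 11:10 Mar 10, 2020 + 13h35m = 00:45 Mar 11, 2020.
Production rollout completes: 00:45 Mar 11, 2020 + 7h30m = 08:15 Mar 11, 2020.
The release is announced: 08:15 Mar 11, 2020 + 1h45m = 10:00 Mar 11, 2020.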